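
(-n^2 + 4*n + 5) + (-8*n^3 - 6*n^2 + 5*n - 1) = -8*n^3 - 7*n^2 + 9*n + 4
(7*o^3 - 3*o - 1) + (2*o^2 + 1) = 7*o^3 + 2*o^2 - 3*o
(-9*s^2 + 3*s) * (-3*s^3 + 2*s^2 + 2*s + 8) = 27*s^5 - 27*s^4 - 12*s^3 - 66*s^2 + 24*s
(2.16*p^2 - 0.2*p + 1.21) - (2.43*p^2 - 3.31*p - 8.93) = -0.27*p^2 + 3.11*p + 10.14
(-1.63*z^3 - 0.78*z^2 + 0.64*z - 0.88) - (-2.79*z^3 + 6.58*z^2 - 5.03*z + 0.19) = 1.16*z^3 - 7.36*z^2 + 5.67*z - 1.07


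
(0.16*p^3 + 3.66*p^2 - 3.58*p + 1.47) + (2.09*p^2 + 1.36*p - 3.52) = 0.16*p^3 + 5.75*p^2 - 2.22*p - 2.05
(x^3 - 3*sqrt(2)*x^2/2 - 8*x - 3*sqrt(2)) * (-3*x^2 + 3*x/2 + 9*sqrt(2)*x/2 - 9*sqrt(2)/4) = -3*x^5 + 3*x^4/2 + 9*sqrt(2)*x^4 - 9*sqrt(2)*x^3/2 + 21*x^3/2 - 27*sqrt(2)*x^2 - 21*x^2/4 - 27*x + 27*sqrt(2)*x/2 + 27/2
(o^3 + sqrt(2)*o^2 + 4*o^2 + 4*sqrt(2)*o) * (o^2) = o^5 + sqrt(2)*o^4 + 4*o^4 + 4*sqrt(2)*o^3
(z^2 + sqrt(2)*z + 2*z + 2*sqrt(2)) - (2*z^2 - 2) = -z^2 + sqrt(2)*z + 2*z + 2 + 2*sqrt(2)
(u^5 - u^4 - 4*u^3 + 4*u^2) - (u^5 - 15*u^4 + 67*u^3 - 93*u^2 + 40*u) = 14*u^4 - 71*u^3 + 97*u^2 - 40*u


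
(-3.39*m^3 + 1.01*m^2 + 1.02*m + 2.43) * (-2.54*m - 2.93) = 8.6106*m^4 + 7.3673*m^3 - 5.5501*m^2 - 9.1608*m - 7.1199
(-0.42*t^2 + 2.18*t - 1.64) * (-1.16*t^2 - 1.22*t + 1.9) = 0.4872*t^4 - 2.0164*t^3 - 1.5552*t^2 + 6.1428*t - 3.116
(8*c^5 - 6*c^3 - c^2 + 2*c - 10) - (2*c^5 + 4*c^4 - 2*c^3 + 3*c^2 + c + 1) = 6*c^5 - 4*c^4 - 4*c^3 - 4*c^2 + c - 11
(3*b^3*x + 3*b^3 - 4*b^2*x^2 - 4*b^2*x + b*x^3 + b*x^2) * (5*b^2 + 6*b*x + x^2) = 15*b^5*x + 15*b^5 - 2*b^4*x^2 - 2*b^4*x - 16*b^3*x^3 - 16*b^3*x^2 + 2*b^2*x^4 + 2*b^2*x^3 + b*x^5 + b*x^4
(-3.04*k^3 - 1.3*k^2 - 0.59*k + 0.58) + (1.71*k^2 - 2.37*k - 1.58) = -3.04*k^3 + 0.41*k^2 - 2.96*k - 1.0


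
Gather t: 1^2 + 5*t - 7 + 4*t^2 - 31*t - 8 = 4*t^2 - 26*t - 14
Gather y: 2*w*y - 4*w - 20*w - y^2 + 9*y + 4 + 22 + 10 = -24*w - y^2 + y*(2*w + 9) + 36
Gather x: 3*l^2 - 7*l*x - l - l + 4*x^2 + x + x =3*l^2 - 2*l + 4*x^2 + x*(2 - 7*l)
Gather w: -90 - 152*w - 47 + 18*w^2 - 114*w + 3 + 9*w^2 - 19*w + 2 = 27*w^2 - 285*w - 132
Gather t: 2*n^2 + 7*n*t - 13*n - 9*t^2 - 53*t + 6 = 2*n^2 - 13*n - 9*t^2 + t*(7*n - 53) + 6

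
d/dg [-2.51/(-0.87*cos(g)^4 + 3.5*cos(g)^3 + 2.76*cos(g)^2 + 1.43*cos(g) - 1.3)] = (8.7348*cos(g)^3 - 26.355*cos(g)^2 - 13.8552*cos(g) - 3.5893)*sin(g)/(-0.87*cos(g)^4 + 3.5*cos(g)^3 + 2.76*cos(g)^2 + 1.43*cos(g) - 1.3)^2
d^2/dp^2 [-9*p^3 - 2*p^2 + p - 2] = -54*p - 4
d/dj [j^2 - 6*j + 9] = 2*j - 6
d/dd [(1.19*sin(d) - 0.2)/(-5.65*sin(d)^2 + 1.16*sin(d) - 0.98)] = (6.7235*sin(d)^2 - 2.26*sin(d) - 0.9342)*cos(d)/(31.9225*sin(d)^4 - 13.108*sin(d)^3 + 12.4196*sin(d)^2 - 2.2736*sin(d) + 0.9604)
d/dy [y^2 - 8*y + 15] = 2*y - 8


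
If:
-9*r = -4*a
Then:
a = 9*r/4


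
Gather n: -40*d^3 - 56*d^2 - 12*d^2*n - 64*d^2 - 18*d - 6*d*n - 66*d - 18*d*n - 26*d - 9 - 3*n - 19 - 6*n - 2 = -40*d^3 - 120*d^2 - 110*d + n*(-12*d^2 - 24*d - 9) - 30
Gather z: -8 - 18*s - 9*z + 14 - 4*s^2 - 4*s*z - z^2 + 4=-4*s^2 - 18*s - z^2 + z*(-4*s - 9) + 10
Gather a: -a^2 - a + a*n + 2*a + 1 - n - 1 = -a^2 + a*(n + 1) - n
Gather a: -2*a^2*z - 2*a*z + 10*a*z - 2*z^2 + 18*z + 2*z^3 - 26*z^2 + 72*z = -2*a^2*z + 8*a*z + 2*z^3 - 28*z^2 + 90*z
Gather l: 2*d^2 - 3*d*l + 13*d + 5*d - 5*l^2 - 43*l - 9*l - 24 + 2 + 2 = 2*d^2 + 18*d - 5*l^2 + l*(-3*d - 52) - 20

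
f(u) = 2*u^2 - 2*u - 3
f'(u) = 4*u - 2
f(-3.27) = 24.93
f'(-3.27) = -15.08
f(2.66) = 5.83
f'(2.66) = 8.64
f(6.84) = 76.89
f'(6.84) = 25.36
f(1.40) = -1.88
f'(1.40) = 3.60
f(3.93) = 20.03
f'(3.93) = 13.72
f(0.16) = -3.27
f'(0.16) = -1.36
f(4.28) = 25.08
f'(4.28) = 15.12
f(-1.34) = 3.27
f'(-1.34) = -7.36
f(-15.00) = 477.00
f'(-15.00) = -62.00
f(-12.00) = 309.00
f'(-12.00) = -50.00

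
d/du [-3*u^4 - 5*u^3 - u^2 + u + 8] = -12*u^3 - 15*u^2 - 2*u + 1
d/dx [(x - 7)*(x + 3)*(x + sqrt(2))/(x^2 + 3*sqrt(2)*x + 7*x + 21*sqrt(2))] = (-(x - 7)*(x + 3)*(x + sqrt(2))*(2*x + 3*sqrt(2) + 7) + ((x - 7)*(x + 3) + (x - 7)*(x + sqrt(2)) + (x + 3)*(x + sqrt(2)))*(x^2 + 3*sqrt(2)*x + 7*x + 21*sqrt(2)))/(x^2 + 3*sqrt(2)*x + 7*x + 21*sqrt(2))^2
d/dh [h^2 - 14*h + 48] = 2*h - 14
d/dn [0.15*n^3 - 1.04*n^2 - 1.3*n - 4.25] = 0.45*n^2 - 2.08*n - 1.3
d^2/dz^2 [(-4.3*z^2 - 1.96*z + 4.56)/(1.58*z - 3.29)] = (-7.105427357601e-15*z^2 - 90.697036)/(3.944312*z^3 - 24.639468*z^2 + 51.306234*z - 35.611289)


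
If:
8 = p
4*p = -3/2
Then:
No Solution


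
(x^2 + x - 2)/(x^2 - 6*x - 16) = (x - 1)/(x - 8)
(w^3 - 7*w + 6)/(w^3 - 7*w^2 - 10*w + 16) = (w^2 + w - 6)/(w^2 - 6*w - 16)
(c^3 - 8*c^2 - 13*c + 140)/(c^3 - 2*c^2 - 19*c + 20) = (c - 7)/(c - 1)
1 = 1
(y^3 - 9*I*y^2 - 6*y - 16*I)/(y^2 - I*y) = (y^3 - 9*I*y^2 - 6*y - 16*I)/(y*(y - I))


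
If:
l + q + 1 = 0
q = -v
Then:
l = v - 1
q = -v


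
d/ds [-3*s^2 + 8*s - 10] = 8 - 6*s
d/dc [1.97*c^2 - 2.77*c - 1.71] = 3.94*c - 2.77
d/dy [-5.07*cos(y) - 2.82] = 5.07*sin(y)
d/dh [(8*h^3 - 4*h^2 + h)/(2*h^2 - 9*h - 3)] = (16*h^4 - 144*h^3 - 38*h^2 + 24*h - 3)/(4*h^4 - 36*h^3 + 69*h^2 + 54*h + 9)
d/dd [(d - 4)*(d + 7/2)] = 2*d - 1/2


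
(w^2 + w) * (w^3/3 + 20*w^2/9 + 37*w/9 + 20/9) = w^5/3 + 23*w^4/9 + 19*w^3/3 + 19*w^2/3 + 20*w/9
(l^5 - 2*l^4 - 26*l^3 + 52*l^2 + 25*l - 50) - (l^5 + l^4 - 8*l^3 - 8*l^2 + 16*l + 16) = -3*l^4 - 18*l^3 + 60*l^2 + 9*l - 66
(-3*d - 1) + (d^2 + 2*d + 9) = d^2 - d + 8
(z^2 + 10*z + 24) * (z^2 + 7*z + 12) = z^4 + 17*z^3 + 106*z^2 + 288*z + 288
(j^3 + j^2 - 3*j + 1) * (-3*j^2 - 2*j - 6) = -3*j^5 - 5*j^4 + j^3 - 3*j^2 + 16*j - 6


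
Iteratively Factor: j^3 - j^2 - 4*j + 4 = (j - 1)*(j^2 - 4) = (j - 1)*(j + 2)*(j - 2)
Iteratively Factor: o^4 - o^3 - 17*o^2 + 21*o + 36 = (o + 4)*(o^3 - 5*o^2 + 3*o + 9) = (o + 1)*(o + 4)*(o^2 - 6*o + 9) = (o - 3)*(o + 1)*(o + 4)*(o - 3)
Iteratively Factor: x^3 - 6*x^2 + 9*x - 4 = (x - 1)*(x^2 - 5*x + 4) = (x - 4)*(x - 1)*(x - 1)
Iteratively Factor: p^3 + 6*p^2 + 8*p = (p + 2)*(p^2 + 4*p) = (p + 2)*(p + 4)*(p)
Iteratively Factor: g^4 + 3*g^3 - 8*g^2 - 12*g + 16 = (g - 2)*(g^3 + 5*g^2 + 2*g - 8) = (g - 2)*(g + 2)*(g^2 + 3*g - 4) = (g - 2)*(g + 2)*(g + 4)*(g - 1)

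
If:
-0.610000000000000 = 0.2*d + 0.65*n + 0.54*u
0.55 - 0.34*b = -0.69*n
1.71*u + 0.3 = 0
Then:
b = 2.02941176470588*n + 1.61764705882353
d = -3.25*n - 2.57631578947368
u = -0.18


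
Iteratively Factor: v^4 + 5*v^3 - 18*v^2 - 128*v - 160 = (v + 4)*(v^3 + v^2 - 22*v - 40) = (v - 5)*(v + 4)*(v^2 + 6*v + 8) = (v - 5)*(v + 2)*(v + 4)*(v + 4)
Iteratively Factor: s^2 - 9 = (s - 3)*(s + 3)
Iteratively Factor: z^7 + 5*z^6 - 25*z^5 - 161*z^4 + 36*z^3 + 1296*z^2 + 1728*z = (z - 4)*(z^6 + 9*z^5 + 11*z^4 - 117*z^3 - 432*z^2 - 432*z) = (z - 4)*(z + 3)*(z^5 + 6*z^4 - 7*z^3 - 96*z^2 - 144*z) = z*(z - 4)*(z + 3)*(z^4 + 6*z^3 - 7*z^2 - 96*z - 144) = z*(z - 4)*(z + 3)^2*(z^3 + 3*z^2 - 16*z - 48) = z*(z - 4)*(z + 3)^3*(z^2 - 16) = z*(z - 4)*(z + 3)^3*(z + 4)*(z - 4)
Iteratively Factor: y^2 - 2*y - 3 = (y - 3)*(y + 1)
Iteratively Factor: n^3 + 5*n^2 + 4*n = (n + 4)*(n^2 + n) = n*(n + 4)*(n + 1)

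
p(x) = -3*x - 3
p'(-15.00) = -3.00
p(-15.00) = 42.00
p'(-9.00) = -3.00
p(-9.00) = 24.00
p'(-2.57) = -3.00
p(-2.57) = 4.71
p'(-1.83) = -3.00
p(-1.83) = 2.49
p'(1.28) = -3.00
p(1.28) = -6.84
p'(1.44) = -3.00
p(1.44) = -7.32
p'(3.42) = -3.00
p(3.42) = -13.26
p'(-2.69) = -3.00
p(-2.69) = 5.07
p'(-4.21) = -3.00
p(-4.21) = 9.63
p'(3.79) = -3.00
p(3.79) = -14.37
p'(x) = -3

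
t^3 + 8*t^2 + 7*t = t*(t + 1)*(t + 7)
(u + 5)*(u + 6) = u^2 + 11*u + 30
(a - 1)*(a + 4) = a^2 + 3*a - 4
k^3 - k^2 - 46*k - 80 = (k - 8)*(k + 2)*(k + 5)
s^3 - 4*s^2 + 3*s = s*(s - 3)*(s - 1)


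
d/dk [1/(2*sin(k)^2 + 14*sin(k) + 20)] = -(2*sin(k) + 7)*cos(k)/(2*(sin(k)^2 + 7*sin(k) + 10)^2)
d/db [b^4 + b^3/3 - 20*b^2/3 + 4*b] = 4*b^3 + b^2 - 40*b/3 + 4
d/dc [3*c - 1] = 3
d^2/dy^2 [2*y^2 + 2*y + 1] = 4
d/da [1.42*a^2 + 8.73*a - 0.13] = 2.84*a + 8.73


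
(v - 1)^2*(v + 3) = v^3 + v^2 - 5*v + 3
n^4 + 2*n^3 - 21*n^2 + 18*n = n*(n - 3)*(n - 1)*(n + 6)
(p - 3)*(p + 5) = p^2 + 2*p - 15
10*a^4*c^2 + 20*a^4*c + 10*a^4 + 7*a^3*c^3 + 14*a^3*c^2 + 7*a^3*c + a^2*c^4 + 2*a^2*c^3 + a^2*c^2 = (2*a + c)*(5*a + c)*(a*c + a)^2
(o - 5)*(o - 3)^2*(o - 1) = o^4 - 12*o^3 + 50*o^2 - 84*o + 45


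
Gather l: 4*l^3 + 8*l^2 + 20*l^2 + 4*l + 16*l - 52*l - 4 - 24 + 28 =4*l^3 + 28*l^2 - 32*l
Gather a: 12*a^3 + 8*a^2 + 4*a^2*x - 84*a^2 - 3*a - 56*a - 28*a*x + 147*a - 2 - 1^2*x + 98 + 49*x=12*a^3 + a^2*(4*x - 76) + a*(88 - 28*x) + 48*x + 96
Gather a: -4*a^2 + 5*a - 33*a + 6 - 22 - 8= -4*a^2 - 28*a - 24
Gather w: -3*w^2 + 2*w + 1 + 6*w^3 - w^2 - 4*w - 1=6*w^3 - 4*w^2 - 2*w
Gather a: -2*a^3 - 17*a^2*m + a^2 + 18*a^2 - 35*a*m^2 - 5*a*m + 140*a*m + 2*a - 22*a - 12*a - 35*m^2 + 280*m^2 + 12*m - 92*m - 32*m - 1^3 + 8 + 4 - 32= -2*a^3 + a^2*(19 - 17*m) + a*(-35*m^2 + 135*m - 32) + 245*m^2 - 112*m - 21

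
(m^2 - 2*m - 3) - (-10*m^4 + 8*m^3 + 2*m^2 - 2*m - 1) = 10*m^4 - 8*m^3 - m^2 - 2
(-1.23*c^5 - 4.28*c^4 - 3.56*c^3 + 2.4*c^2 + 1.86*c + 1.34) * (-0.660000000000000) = 0.8118*c^5 + 2.8248*c^4 + 2.3496*c^3 - 1.584*c^2 - 1.2276*c - 0.8844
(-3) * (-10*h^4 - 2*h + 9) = 30*h^4 + 6*h - 27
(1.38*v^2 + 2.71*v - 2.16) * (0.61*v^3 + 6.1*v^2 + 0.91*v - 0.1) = 0.8418*v^5 + 10.0711*v^4 + 16.4692*v^3 - 10.8479*v^2 - 2.2366*v + 0.216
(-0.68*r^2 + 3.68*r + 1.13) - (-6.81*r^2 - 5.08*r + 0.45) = 6.13*r^2 + 8.76*r + 0.68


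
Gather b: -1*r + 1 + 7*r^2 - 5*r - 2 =7*r^2 - 6*r - 1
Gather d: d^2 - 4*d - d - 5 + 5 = d^2 - 5*d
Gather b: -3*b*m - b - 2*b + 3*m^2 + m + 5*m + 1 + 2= b*(-3*m - 3) + 3*m^2 + 6*m + 3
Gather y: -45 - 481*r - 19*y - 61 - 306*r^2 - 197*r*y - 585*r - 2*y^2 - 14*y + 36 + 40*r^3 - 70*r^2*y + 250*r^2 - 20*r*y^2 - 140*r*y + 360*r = 40*r^3 - 56*r^2 - 706*r + y^2*(-20*r - 2) + y*(-70*r^2 - 337*r - 33) - 70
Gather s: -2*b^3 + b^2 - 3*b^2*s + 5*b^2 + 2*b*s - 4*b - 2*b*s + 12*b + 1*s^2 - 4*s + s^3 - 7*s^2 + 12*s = -2*b^3 + 6*b^2 + 8*b + s^3 - 6*s^2 + s*(8 - 3*b^2)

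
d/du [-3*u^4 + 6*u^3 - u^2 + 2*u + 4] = -12*u^3 + 18*u^2 - 2*u + 2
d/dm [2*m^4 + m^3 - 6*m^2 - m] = 8*m^3 + 3*m^2 - 12*m - 1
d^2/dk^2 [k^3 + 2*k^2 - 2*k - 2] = 6*k + 4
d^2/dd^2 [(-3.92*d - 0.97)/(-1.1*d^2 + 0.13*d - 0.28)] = ((2.2*d - 0.13)*(3.92*d + 0.97)*(4.4*d - 0.26) - (25.872*d + 1.1148)*(1.1*d^2 - 0.13*d + 0.28))/(1.1*d^2 - 0.13*d + 0.28)^3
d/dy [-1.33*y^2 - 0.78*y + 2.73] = -2.66*y - 0.78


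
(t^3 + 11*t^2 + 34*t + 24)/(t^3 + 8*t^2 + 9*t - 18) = (t^2 + 5*t + 4)/(t^2 + 2*t - 3)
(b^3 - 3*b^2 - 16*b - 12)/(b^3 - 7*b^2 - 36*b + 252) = (b^2 + 3*b + 2)/(b^2 - b - 42)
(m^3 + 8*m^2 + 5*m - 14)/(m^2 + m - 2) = m + 7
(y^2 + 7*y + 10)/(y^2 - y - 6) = (y + 5)/(y - 3)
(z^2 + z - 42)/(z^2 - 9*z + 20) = (z^2 + z - 42)/(z^2 - 9*z + 20)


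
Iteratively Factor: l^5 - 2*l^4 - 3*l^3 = (l)*(l^4 - 2*l^3 - 3*l^2) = l*(l - 3)*(l^3 + l^2) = l^2*(l - 3)*(l^2 + l) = l^3*(l - 3)*(l + 1)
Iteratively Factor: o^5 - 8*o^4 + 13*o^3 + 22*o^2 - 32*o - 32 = (o + 1)*(o^4 - 9*o^3 + 22*o^2 - 32) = (o - 4)*(o + 1)*(o^3 - 5*o^2 + 2*o + 8) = (o - 4)^2*(o + 1)*(o^2 - o - 2) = (o - 4)^2*(o + 1)^2*(o - 2)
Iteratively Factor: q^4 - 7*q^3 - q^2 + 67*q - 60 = (q - 1)*(q^3 - 6*q^2 - 7*q + 60) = (q - 4)*(q - 1)*(q^2 - 2*q - 15) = (q - 5)*(q - 4)*(q - 1)*(q + 3)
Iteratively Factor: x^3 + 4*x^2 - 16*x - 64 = (x + 4)*(x^2 - 16) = (x - 4)*(x + 4)*(x + 4)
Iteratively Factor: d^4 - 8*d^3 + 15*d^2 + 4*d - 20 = (d - 5)*(d^3 - 3*d^2 + 4) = (d - 5)*(d + 1)*(d^2 - 4*d + 4) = (d - 5)*(d - 2)*(d + 1)*(d - 2)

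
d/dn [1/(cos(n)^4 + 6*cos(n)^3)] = 2*(2*cos(n) + 9)*sin(n)/((cos(n) + 6)^2*cos(n)^4)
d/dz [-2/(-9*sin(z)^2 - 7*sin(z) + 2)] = -2*(18*sin(z) + 7)*cos(z)/(9*sin(z)^2 + 7*sin(z) - 2)^2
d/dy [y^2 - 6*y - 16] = 2*y - 6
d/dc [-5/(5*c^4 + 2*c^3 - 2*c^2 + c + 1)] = 5*(20*c^3 + 6*c^2 - 4*c + 1)/(5*c^4 + 2*c^3 - 2*c^2 + c + 1)^2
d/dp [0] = 0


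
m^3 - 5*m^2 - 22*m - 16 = (m - 8)*(m + 1)*(m + 2)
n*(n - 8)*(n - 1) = n^3 - 9*n^2 + 8*n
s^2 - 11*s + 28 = (s - 7)*(s - 4)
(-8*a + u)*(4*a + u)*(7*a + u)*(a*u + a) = -224*a^4*u - 224*a^4 - 60*a^3*u^2 - 60*a^3*u + 3*a^2*u^3 + 3*a^2*u^2 + a*u^4 + a*u^3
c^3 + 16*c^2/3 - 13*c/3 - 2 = (c - 1)*(c + 1/3)*(c + 6)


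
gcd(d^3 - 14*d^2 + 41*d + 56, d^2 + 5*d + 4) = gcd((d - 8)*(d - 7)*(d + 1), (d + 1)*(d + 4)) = d + 1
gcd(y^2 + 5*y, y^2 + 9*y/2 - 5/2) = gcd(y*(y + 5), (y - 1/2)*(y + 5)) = y + 5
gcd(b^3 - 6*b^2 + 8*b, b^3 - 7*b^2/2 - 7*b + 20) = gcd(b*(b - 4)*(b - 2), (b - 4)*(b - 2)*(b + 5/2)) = b^2 - 6*b + 8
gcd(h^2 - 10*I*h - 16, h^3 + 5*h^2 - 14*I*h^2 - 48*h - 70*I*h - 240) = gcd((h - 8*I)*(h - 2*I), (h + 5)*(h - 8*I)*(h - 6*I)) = h - 8*I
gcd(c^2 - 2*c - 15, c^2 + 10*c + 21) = c + 3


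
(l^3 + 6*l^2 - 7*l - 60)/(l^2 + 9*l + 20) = l - 3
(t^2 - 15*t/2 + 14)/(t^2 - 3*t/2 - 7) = (t - 4)/(t + 2)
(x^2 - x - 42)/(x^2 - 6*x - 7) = (x + 6)/(x + 1)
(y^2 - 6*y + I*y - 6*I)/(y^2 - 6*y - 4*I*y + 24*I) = (y + I)/(y - 4*I)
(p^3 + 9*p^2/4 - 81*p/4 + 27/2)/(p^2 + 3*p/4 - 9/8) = 2*(p^2 + 3*p - 18)/(2*p + 3)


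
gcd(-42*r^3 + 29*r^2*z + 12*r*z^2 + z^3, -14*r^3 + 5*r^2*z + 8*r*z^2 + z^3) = -7*r^2 + 6*r*z + z^2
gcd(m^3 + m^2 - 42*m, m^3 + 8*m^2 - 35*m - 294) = m^2 + m - 42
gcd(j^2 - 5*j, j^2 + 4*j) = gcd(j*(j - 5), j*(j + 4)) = j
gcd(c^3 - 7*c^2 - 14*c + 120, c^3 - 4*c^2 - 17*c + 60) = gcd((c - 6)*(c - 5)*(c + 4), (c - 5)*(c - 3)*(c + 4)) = c^2 - c - 20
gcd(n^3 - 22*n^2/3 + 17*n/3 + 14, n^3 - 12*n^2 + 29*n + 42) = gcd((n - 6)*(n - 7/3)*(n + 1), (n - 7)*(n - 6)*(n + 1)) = n^2 - 5*n - 6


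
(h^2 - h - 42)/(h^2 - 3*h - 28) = (h + 6)/(h + 4)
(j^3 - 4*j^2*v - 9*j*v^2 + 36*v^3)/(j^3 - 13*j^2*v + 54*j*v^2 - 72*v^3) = (-j - 3*v)/(-j + 6*v)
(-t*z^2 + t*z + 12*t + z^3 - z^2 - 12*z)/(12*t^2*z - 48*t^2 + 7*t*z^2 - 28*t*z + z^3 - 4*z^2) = (-t*z - 3*t + z^2 + 3*z)/(12*t^2 + 7*t*z + z^2)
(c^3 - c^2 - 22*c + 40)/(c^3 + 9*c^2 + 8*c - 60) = (c - 4)/(c + 6)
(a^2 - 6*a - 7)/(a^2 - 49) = (a + 1)/(a + 7)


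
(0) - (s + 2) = -s - 2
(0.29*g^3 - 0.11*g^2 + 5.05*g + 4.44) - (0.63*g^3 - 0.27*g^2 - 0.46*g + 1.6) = -0.34*g^3 + 0.16*g^2 + 5.51*g + 2.84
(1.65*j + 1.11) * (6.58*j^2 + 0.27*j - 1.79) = 10.857*j^3 + 7.7493*j^2 - 2.6538*j - 1.9869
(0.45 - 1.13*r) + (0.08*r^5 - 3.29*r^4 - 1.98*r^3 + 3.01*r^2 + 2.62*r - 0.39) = 0.08*r^5 - 3.29*r^4 - 1.98*r^3 + 3.01*r^2 + 1.49*r + 0.06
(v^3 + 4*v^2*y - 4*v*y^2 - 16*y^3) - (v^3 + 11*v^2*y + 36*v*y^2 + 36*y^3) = -7*v^2*y - 40*v*y^2 - 52*y^3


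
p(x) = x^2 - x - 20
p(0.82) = -20.15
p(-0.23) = -19.72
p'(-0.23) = -1.46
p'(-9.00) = -19.00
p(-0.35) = -19.53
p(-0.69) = -18.83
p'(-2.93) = -6.86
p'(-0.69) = -2.38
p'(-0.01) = -1.02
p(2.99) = -14.05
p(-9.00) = 70.00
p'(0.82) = 0.64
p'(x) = 2*x - 1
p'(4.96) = 8.92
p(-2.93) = -8.49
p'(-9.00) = -19.00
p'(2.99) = 4.98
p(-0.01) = -19.99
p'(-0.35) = -1.70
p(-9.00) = 70.00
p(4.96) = -0.36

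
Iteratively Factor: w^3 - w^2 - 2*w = (w + 1)*(w^2 - 2*w) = (w - 2)*(w + 1)*(w)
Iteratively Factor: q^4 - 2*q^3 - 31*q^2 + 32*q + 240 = (q + 4)*(q^3 - 6*q^2 - 7*q + 60) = (q - 4)*(q + 4)*(q^2 - 2*q - 15) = (q - 4)*(q + 3)*(q + 4)*(q - 5)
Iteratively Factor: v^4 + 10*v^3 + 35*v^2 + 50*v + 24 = (v + 4)*(v^3 + 6*v^2 + 11*v + 6) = (v + 3)*(v + 4)*(v^2 + 3*v + 2) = (v + 2)*(v + 3)*(v + 4)*(v + 1)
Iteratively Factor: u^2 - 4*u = (u)*(u - 4)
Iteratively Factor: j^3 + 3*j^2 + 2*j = (j + 2)*(j^2 + j) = j*(j + 2)*(j + 1)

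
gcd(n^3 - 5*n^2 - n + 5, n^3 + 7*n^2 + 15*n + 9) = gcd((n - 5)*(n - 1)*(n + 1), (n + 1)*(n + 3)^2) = n + 1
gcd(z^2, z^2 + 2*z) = z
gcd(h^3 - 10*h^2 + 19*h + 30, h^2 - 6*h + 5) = h - 5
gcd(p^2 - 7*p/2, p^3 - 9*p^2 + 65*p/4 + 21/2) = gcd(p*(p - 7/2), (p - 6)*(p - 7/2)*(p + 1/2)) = p - 7/2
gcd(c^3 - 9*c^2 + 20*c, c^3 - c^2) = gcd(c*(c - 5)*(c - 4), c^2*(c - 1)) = c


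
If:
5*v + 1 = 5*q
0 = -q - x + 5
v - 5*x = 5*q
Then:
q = 126/5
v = 25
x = -101/5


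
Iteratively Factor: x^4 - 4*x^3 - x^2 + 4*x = (x - 4)*(x^3 - x) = x*(x - 4)*(x^2 - 1) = x*(x - 4)*(x + 1)*(x - 1)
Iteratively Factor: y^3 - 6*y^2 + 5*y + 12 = (y - 3)*(y^2 - 3*y - 4) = (y - 3)*(y + 1)*(y - 4)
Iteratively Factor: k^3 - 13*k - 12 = (k - 4)*(k^2 + 4*k + 3) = (k - 4)*(k + 1)*(k + 3)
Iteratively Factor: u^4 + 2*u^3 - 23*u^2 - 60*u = (u - 5)*(u^3 + 7*u^2 + 12*u) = u*(u - 5)*(u^2 + 7*u + 12) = u*(u - 5)*(u + 4)*(u + 3)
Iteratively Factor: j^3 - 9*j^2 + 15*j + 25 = (j - 5)*(j^2 - 4*j - 5) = (j - 5)^2*(j + 1)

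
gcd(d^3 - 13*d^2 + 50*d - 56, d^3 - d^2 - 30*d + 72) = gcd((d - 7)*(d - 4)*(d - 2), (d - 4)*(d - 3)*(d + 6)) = d - 4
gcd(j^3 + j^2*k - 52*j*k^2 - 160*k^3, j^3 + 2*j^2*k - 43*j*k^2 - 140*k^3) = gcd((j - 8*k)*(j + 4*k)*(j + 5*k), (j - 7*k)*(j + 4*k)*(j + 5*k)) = j^2 + 9*j*k + 20*k^2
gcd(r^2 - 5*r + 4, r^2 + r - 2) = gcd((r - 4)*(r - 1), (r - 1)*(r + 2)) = r - 1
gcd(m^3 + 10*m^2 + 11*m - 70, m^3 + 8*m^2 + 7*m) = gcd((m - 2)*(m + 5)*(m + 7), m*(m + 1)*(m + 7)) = m + 7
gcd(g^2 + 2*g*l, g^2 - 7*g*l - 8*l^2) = 1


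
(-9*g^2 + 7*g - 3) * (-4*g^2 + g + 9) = 36*g^4 - 37*g^3 - 62*g^2 + 60*g - 27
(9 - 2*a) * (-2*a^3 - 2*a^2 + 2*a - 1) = 4*a^4 - 14*a^3 - 22*a^2 + 20*a - 9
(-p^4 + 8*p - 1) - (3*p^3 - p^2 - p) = -p^4 - 3*p^3 + p^2 + 9*p - 1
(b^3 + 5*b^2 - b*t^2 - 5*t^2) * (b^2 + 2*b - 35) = b^5 + 7*b^4 - b^3*t^2 - 25*b^3 - 7*b^2*t^2 - 175*b^2 + 25*b*t^2 + 175*t^2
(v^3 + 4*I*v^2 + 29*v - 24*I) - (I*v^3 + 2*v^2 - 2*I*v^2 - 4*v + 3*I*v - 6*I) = v^3 - I*v^3 - 2*v^2 + 6*I*v^2 + 33*v - 3*I*v - 18*I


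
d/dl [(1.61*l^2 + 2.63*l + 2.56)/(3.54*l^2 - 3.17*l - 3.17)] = (-14.4139*l^2 - 28.3322*l - 0.2219)/(12.5316*l^4 - 22.4436*l^3 - 12.3947*l^2 + 20.0978*l + 10.0489)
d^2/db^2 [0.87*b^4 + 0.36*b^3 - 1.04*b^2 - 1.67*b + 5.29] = 10.44*b^2 + 2.16*b - 2.08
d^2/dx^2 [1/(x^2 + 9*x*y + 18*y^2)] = 2*(-x^2 - 9*x*y - 18*y^2 + (2*x + 9*y)^2)/(x^2 + 9*x*y + 18*y^2)^3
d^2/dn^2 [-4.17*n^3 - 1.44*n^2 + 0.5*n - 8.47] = -25.02*n - 2.88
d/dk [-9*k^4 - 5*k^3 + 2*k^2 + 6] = k*(-36*k^2 - 15*k + 4)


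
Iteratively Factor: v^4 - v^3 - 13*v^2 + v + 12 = (v + 3)*(v^3 - 4*v^2 - v + 4) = (v - 4)*(v + 3)*(v^2 - 1) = (v - 4)*(v + 1)*(v + 3)*(v - 1)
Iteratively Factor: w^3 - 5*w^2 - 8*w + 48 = (w - 4)*(w^2 - w - 12) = (w - 4)*(w + 3)*(w - 4)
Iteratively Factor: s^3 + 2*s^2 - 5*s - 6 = (s + 3)*(s^2 - s - 2) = (s - 2)*(s + 3)*(s + 1)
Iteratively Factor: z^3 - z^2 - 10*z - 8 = (z + 2)*(z^2 - 3*z - 4) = (z + 1)*(z + 2)*(z - 4)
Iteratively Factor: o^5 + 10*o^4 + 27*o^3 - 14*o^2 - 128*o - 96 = (o + 1)*(o^4 + 9*o^3 + 18*o^2 - 32*o - 96) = (o + 1)*(o + 4)*(o^3 + 5*o^2 - 2*o - 24) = (o - 2)*(o + 1)*(o + 4)*(o^2 + 7*o + 12) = (o - 2)*(o + 1)*(o + 3)*(o + 4)*(o + 4)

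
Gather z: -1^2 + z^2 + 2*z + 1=z^2 + 2*z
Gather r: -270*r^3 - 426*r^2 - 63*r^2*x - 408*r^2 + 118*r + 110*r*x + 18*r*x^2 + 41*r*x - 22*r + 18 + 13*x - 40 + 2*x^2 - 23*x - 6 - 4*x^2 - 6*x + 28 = -270*r^3 + r^2*(-63*x - 834) + r*(18*x^2 + 151*x + 96) - 2*x^2 - 16*x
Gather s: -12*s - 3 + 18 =15 - 12*s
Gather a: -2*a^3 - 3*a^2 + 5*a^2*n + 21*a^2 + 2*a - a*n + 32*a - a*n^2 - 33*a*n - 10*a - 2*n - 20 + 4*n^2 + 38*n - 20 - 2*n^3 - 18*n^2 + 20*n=-2*a^3 + a^2*(5*n + 18) + a*(-n^2 - 34*n + 24) - 2*n^3 - 14*n^2 + 56*n - 40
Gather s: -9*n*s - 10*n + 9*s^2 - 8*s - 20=-10*n + 9*s^2 + s*(-9*n - 8) - 20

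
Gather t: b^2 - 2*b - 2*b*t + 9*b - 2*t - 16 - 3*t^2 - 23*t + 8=b^2 + 7*b - 3*t^2 + t*(-2*b - 25) - 8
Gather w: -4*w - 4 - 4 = -4*w - 8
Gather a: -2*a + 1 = 1 - 2*a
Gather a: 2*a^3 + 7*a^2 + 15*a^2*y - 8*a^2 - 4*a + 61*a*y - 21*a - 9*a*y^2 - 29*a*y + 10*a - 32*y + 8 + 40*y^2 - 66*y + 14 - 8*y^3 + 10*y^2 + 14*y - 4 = 2*a^3 + a^2*(15*y - 1) + a*(-9*y^2 + 32*y - 15) - 8*y^3 + 50*y^2 - 84*y + 18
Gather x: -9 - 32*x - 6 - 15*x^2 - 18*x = -15*x^2 - 50*x - 15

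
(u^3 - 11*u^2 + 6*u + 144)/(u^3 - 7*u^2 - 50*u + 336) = (u + 3)/(u + 7)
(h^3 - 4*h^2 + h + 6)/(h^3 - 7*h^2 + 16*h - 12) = (h + 1)/(h - 2)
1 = 1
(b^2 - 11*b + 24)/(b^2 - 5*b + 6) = (b - 8)/(b - 2)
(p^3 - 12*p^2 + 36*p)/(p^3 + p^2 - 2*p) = (p^2 - 12*p + 36)/(p^2 + p - 2)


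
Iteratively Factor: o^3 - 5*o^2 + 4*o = (o)*(o^2 - 5*o + 4) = o*(o - 1)*(o - 4)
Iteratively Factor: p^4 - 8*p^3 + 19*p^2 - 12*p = (p - 3)*(p^3 - 5*p^2 + 4*p) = (p - 3)*(p - 1)*(p^2 - 4*p) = (p - 4)*(p - 3)*(p - 1)*(p)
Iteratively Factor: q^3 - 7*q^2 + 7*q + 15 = (q - 5)*(q^2 - 2*q - 3) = (q - 5)*(q - 3)*(q + 1)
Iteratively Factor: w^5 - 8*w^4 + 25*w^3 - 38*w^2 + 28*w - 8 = (w - 1)*(w^4 - 7*w^3 + 18*w^2 - 20*w + 8) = (w - 1)^2*(w^3 - 6*w^2 + 12*w - 8) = (w - 2)*(w - 1)^2*(w^2 - 4*w + 4) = (w - 2)^2*(w - 1)^2*(w - 2)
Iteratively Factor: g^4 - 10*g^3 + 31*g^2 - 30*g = (g - 5)*(g^3 - 5*g^2 + 6*g) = (g - 5)*(g - 2)*(g^2 - 3*g) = g*(g - 5)*(g - 2)*(g - 3)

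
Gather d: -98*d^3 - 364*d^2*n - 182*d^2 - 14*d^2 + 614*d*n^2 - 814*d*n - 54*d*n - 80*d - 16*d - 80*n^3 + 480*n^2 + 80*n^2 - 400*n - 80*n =-98*d^3 + d^2*(-364*n - 196) + d*(614*n^2 - 868*n - 96) - 80*n^3 + 560*n^2 - 480*n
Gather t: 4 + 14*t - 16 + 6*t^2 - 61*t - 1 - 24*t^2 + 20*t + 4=-18*t^2 - 27*t - 9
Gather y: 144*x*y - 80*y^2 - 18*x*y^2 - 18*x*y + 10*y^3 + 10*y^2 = 126*x*y + 10*y^3 + y^2*(-18*x - 70)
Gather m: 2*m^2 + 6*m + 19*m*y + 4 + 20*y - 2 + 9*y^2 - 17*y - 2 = 2*m^2 + m*(19*y + 6) + 9*y^2 + 3*y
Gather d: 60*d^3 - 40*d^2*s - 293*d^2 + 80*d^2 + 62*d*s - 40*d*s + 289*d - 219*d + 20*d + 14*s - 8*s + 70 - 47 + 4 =60*d^3 + d^2*(-40*s - 213) + d*(22*s + 90) + 6*s + 27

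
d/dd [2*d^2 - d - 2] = 4*d - 1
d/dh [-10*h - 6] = -10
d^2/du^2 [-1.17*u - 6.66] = 0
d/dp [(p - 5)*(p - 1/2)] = 2*p - 11/2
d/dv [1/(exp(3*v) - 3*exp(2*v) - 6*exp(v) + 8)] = 3*(-exp(2*v) + 2*exp(v) + 2)*exp(v)/(exp(3*v) - 3*exp(2*v) - 6*exp(v) + 8)^2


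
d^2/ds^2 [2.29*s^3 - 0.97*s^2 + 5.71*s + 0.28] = 13.74*s - 1.94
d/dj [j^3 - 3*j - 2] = 3*j^2 - 3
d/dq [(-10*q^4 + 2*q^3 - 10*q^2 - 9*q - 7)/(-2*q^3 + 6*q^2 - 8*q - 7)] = (20*q^6 - 120*q^5 + 232*q^4 + 212*q^3 + 50*q^2 + 224*q + 7)/(4*q^6 - 24*q^5 + 68*q^4 - 68*q^3 - 20*q^2 + 112*q + 49)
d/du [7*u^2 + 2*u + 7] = 14*u + 2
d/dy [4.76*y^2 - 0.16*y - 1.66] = 9.52*y - 0.16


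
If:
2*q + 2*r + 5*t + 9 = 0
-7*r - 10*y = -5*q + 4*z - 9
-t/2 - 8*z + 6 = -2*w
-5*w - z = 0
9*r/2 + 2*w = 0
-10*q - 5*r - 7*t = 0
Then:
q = 5865/3397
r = 261/3397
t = -8565/3397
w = -2349/13588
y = 23163/16985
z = 11745/13588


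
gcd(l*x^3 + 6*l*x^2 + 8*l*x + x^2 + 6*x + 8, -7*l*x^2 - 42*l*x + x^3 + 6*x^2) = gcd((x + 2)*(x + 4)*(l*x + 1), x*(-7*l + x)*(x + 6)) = 1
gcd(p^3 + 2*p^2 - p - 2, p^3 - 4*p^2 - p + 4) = p^2 - 1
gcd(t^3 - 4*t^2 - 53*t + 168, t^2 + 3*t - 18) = t - 3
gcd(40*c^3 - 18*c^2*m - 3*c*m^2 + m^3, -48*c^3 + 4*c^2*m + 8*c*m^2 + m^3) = 8*c^2 - 2*c*m - m^2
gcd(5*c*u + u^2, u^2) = u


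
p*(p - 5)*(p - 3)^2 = p^4 - 11*p^3 + 39*p^2 - 45*p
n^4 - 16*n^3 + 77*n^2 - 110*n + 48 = (n - 8)*(n - 6)*(n - 1)^2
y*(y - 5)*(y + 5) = y^3 - 25*y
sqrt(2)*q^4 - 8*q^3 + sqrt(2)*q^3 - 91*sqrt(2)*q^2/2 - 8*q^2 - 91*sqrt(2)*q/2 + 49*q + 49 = (q - 7*sqrt(2))*(q - sqrt(2)/2)*(q + 7*sqrt(2)/2)*(sqrt(2)*q + sqrt(2))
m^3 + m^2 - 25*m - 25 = (m - 5)*(m + 1)*(m + 5)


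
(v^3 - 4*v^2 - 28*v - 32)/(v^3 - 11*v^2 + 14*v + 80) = (v + 2)/(v - 5)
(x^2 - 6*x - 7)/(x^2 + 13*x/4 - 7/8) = 8*(x^2 - 6*x - 7)/(8*x^2 + 26*x - 7)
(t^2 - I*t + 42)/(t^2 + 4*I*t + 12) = (t - 7*I)/(t - 2*I)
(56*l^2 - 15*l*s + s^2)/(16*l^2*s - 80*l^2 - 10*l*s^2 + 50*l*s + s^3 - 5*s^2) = (-7*l + s)/(-2*l*s + 10*l + s^2 - 5*s)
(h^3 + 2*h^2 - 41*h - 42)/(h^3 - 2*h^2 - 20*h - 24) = (h^2 + 8*h + 7)/(h^2 + 4*h + 4)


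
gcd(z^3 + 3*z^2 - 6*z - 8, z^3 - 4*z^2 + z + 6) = z^2 - z - 2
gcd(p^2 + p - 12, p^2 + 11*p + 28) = p + 4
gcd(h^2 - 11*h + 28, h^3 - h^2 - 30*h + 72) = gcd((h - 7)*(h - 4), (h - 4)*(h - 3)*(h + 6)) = h - 4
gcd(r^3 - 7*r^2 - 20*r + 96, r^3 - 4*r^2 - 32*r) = r^2 - 4*r - 32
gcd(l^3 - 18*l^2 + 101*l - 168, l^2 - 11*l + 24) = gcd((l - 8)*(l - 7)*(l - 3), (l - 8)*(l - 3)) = l^2 - 11*l + 24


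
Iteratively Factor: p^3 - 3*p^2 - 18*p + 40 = (p - 5)*(p^2 + 2*p - 8) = (p - 5)*(p - 2)*(p + 4)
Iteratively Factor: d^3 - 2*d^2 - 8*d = (d - 4)*(d^2 + 2*d) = d*(d - 4)*(d + 2)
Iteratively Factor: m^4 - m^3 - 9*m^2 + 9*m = (m - 1)*(m^3 - 9*m) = (m - 1)*(m + 3)*(m^2 - 3*m) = (m - 3)*(m - 1)*(m + 3)*(m)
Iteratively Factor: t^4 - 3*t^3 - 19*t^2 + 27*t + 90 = (t + 3)*(t^3 - 6*t^2 - t + 30) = (t + 2)*(t + 3)*(t^2 - 8*t + 15) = (t - 3)*(t + 2)*(t + 3)*(t - 5)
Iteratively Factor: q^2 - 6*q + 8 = (q - 2)*(q - 4)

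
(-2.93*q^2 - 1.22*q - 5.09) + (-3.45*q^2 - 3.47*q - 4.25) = -6.38*q^2 - 4.69*q - 9.34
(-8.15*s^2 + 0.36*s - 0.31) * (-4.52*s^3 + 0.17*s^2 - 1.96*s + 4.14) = 36.838*s^5 - 3.0127*s^4 + 17.4364*s^3 - 34.4993*s^2 + 2.098*s - 1.2834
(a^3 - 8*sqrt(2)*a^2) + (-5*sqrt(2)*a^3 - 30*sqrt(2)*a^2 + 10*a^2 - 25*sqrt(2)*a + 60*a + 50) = -5*sqrt(2)*a^3 + a^3 - 38*sqrt(2)*a^2 + 10*a^2 - 25*sqrt(2)*a + 60*a + 50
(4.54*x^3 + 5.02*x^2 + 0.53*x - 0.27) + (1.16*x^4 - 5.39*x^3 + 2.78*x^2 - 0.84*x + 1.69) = 1.16*x^4 - 0.85*x^3 + 7.8*x^2 - 0.31*x + 1.42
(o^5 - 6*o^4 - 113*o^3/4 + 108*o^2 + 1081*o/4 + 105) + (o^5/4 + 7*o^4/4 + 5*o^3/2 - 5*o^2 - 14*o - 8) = 5*o^5/4 - 17*o^4/4 - 103*o^3/4 + 103*o^2 + 1025*o/4 + 97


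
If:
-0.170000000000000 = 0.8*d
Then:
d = -0.21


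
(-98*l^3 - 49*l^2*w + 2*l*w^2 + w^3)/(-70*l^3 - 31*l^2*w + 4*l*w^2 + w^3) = (-7*l + w)/(-5*l + w)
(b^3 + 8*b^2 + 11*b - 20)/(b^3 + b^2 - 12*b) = (b^2 + 4*b - 5)/(b*(b - 3))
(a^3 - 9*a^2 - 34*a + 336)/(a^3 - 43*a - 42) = (a - 8)/(a + 1)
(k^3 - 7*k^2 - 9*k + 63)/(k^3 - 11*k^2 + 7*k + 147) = (k - 3)/(k - 7)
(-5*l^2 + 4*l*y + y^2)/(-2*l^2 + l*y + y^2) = (5*l + y)/(2*l + y)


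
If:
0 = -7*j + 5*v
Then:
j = 5*v/7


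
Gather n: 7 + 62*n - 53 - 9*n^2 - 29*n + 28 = -9*n^2 + 33*n - 18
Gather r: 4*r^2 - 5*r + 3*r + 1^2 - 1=4*r^2 - 2*r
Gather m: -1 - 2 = -3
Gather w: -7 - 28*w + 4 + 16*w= -12*w - 3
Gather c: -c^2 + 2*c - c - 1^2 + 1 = -c^2 + c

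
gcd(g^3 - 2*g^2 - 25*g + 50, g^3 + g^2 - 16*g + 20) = g^2 + 3*g - 10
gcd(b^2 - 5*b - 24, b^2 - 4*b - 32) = b - 8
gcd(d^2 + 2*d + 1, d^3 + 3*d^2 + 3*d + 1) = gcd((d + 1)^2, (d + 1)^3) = d^2 + 2*d + 1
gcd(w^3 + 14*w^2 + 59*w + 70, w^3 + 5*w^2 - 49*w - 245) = w^2 + 12*w + 35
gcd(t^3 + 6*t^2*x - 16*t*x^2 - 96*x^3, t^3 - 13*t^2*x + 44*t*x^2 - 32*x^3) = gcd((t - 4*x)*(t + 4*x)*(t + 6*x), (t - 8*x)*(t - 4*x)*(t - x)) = -t + 4*x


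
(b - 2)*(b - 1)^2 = b^3 - 4*b^2 + 5*b - 2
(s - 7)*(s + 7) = s^2 - 49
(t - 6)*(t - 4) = t^2 - 10*t + 24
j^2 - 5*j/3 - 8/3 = (j - 8/3)*(j + 1)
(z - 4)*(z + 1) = z^2 - 3*z - 4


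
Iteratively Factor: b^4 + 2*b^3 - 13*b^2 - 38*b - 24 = (b + 3)*(b^3 - b^2 - 10*b - 8) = (b - 4)*(b + 3)*(b^2 + 3*b + 2) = (b - 4)*(b + 1)*(b + 3)*(b + 2)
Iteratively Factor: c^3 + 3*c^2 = (c)*(c^2 + 3*c) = c*(c + 3)*(c)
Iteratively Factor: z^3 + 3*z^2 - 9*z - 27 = (z + 3)*(z^2 - 9) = (z + 3)^2*(z - 3)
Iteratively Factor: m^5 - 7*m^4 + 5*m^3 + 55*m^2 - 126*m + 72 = (m - 2)*(m^4 - 5*m^3 - 5*m^2 + 45*m - 36) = (m - 3)*(m - 2)*(m^3 - 2*m^2 - 11*m + 12) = (m - 3)*(m - 2)*(m + 3)*(m^2 - 5*m + 4) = (m - 4)*(m - 3)*(m - 2)*(m + 3)*(m - 1)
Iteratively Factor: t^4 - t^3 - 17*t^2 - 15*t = (t - 5)*(t^3 + 4*t^2 + 3*t) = (t - 5)*(t + 1)*(t^2 + 3*t) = t*(t - 5)*(t + 1)*(t + 3)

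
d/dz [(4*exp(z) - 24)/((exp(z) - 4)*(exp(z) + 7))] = 4*(-exp(2*z) + 12*exp(z) - 10)*exp(z)/(exp(4*z) + 6*exp(3*z) - 47*exp(2*z) - 168*exp(z) + 784)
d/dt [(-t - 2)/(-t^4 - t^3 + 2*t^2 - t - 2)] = t*(2 - 3*t)/(t^6 - 2*t^5 + t^4 + 2*t^3 - 2*t^2 + 1)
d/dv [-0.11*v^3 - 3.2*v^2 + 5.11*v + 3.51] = -0.33*v^2 - 6.4*v + 5.11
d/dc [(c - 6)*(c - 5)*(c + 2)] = 3*c^2 - 18*c + 8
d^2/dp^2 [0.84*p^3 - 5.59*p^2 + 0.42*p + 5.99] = 5.04*p - 11.18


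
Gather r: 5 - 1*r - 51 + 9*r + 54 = 8*r + 8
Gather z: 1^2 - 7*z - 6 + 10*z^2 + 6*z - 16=10*z^2 - z - 21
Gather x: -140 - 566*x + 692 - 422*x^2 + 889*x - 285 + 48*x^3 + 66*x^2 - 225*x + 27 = 48*x^3 - 356*x^2 + 98*x + 294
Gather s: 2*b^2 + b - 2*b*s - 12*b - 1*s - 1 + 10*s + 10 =2*b^2 - 11*b + s*(9 - 2*b) + 9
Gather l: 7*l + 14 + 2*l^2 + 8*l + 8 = 2*l^2 + 15*l + 22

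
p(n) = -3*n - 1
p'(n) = -3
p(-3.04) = 8.12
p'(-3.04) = -3.00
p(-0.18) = -0.46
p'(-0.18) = -3.00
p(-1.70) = 4.10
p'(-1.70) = -3.00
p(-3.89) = 10.67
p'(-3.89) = -3.00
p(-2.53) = 6.59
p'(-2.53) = -3.00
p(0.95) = -3.85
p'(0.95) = -3.00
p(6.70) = -21.10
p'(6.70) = -3.00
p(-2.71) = 7.13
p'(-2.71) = -3.00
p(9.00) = -28.00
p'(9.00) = -3.00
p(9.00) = -28.00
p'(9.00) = -3.00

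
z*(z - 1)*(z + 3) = z^3 + 2*z^2 - 3*z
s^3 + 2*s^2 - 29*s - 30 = (s - 5)*(s + 1)*(s + 6)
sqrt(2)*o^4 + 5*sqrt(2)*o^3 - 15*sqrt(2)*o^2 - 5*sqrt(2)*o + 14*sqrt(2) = (o - 2)*(o - 1)*(o + 7)*(sqrt(2)*o + sqrt(2))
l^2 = l^2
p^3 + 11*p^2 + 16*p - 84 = (p - 2)*(p + 6)*(p + 7)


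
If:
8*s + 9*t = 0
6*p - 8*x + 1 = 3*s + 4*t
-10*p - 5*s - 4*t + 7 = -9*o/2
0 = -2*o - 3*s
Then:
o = 432*x/157 - 1404/785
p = 236*x/157 - 87/314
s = 936/785 - 288*x/157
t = 256*x/157 - 832/785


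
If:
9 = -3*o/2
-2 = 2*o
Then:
No Solution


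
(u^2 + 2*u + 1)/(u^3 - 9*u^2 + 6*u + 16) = (u + 1)/(u^2 - 10*u + 16)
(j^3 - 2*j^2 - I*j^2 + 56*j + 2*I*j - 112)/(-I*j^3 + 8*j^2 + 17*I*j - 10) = (-j^3 + 2*j^2 + I*j^2 - 56*j - 2*I*j + 112)/(I*j^3 - 8*j^2 - 17*I*j + 10)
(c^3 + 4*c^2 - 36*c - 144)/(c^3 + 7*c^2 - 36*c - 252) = (c + 4)/(c + 7)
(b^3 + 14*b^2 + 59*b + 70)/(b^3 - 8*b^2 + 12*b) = (b^3 + 14*b^2 + 59*b + 70)/(b*(b^2 - 8*b + 12))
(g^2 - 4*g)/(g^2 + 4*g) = (g - 4)/(g + 4)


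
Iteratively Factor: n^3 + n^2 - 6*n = (n + 3)*(n^2 - 2*n) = (n - 2)*(n + 3)*(n)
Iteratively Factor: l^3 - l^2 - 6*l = (l)*(l^2 - l - 6) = l*(l - 3)*(l + 2)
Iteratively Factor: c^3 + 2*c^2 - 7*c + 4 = (c - 1)*(c^2 + 3*c - 4) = (c - 1)*(c + 4)*(c - 1)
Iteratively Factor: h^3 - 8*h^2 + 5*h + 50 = (h - 5)*(h^2 - 3*h - 10) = (h - 5)*(h + 2)*(h - 5)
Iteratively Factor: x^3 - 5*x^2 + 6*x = (x - 2)*(x^2 - 3*x) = (x - 3)*(x - 2)*(x)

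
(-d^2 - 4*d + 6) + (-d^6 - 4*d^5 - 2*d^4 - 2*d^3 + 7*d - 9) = -d^6 - 4*d^5 - 2*d^4 - 2*d^3 - d^2 + 3*d - 3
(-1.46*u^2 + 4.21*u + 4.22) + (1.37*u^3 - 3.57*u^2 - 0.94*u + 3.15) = 1.37*u^3 - 5.03*u^2 + 3.27*u + 7.37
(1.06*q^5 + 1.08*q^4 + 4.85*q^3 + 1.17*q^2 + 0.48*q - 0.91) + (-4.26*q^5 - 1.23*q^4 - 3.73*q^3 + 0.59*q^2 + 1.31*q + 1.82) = -3.2*q^5 - 0.15*q^4 + 1.12*q^3 + 1.76*q^2 + 1.79*q + 0.91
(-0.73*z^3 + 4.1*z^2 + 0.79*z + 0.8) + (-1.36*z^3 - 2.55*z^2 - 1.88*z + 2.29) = -2.09*z^3 + 1.55*z^2 - 1.09*z + 3.09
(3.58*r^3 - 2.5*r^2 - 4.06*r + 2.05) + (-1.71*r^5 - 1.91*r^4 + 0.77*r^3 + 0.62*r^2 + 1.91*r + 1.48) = -1.71*r^5 - 1.91*r^4 + 4.35*r^3 - 1.88*r^2 - 2.15*r + 3.53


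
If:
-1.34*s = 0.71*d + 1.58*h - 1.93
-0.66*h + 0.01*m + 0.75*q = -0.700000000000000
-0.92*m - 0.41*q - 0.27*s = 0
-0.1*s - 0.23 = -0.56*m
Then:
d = 0.785254394065799*s + 2.67479730563722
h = 0.0195531094921339 - 1.20096874670045*s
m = 0.178571428571429*s + 0.410714285714286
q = -1.05923344947735*s - 0.921602787456446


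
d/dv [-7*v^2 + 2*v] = 2 - 14*v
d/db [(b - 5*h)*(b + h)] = 2*b - 4*h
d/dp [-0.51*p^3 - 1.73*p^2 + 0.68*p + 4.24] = -1.53*p^2 - 3.46*p + 0.68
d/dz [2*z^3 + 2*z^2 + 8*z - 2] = 6*z^2 + 4*z + 8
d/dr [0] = 0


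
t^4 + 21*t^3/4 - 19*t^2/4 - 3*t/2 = t*(t - 1)*(t + 1/4)*(t + 6)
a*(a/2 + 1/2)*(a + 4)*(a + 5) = a^4/2 + 5*a^3 + 29*a^2/2 + 10*a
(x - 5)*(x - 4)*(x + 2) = x^3 - 7*x^2 + 2*x + 40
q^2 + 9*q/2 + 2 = (q + 1/2)*(q + 4)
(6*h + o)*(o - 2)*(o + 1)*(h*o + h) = 6*h^2*o^3 - 18*h^2*o - 12*h^2 + h*o^4 - 3*h*o^2 - 2*h*o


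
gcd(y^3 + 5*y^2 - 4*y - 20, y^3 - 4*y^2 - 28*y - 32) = y + 2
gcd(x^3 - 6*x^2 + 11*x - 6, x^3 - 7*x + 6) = x^2 - 3*x + 2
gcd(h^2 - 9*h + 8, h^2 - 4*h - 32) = h - 8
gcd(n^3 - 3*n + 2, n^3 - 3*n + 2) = n^3 - 3*n + 2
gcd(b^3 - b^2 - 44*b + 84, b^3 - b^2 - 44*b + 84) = b^3 - b^2 - 44*b + 84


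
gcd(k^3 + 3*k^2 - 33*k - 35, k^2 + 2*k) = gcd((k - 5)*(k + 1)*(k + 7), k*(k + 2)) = 1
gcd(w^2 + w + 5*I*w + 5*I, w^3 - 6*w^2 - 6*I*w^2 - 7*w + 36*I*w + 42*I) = w + 1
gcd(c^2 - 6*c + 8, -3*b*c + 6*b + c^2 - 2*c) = c - 2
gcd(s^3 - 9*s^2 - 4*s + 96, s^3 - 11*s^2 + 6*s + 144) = s^2 - 5*s - 24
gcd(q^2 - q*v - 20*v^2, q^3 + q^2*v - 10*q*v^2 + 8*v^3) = q + 4*v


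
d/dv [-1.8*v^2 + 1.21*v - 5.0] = 1.21 - 3.6*v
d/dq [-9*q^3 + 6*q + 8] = 6 - 27*q^2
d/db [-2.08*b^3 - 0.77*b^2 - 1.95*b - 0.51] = -6.24*b^2 - 1.54*b - 1.95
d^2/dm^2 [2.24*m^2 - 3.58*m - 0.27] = 4.48000000000000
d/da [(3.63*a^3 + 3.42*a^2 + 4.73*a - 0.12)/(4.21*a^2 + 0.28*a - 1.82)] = (15.2823*a^4 + 2.0328*a^3 - 38.7755*a^2 - 11.4384*a - 8.575)/(17.7241*a^4 + 2.3576*a^3 - 15.246*a^2 - 1.0192*a + 3.3124)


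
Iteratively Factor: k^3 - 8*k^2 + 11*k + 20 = (k + 1)*(k^2 - 9*k + 20) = (k - 4)*(k + 1)*(k - 5)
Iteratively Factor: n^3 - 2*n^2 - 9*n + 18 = (n - 3)*(n^2 + n - 6) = (n - 3)*(n + 3)*(n - 2)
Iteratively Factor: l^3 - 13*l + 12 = (l - 1)*(l^2 + l - 12) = (l - 1)*(l + 4)*(l - 3)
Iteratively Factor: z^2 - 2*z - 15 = (z - 5)*(z + 3)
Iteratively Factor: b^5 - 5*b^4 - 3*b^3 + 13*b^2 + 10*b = (b - 5)*(b^4 - 3*b^2 - 2*b) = (b - 5)*(b + 1)*(b^3 - b^2 - 2*b) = (b - 5)*(b + 1)^2*(b^2 - 2*b) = b*(b - 5)*(b + 1)^2*(b - 2)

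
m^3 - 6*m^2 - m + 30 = (m - 5)*(m - 3)*(m + 2)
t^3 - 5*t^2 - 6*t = t*(t - 6)*(t + 1)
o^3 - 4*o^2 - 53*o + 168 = (o - 8)*(o - 3)*(o + 7)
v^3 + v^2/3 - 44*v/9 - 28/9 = (v - 7/3)*(v + 2/3)*(v + 2)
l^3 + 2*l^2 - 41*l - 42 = (l - 6)*(l + 1)*(l + 7)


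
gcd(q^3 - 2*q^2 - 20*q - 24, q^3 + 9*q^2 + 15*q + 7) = 1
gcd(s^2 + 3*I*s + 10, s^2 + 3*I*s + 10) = s^2 + 3*I*s + 10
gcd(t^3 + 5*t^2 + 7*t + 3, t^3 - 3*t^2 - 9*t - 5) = t^2 + 2*t + 1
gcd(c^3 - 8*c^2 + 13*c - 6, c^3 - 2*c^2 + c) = c^2 - 2*c + 1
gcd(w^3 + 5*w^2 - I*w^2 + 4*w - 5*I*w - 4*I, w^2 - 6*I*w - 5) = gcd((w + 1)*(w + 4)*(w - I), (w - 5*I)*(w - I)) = w - I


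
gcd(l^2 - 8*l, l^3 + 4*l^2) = l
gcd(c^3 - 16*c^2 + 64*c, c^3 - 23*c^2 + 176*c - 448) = c^2 - 16*c + 64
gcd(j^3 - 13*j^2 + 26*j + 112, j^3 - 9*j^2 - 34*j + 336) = j^2 - 15*j + 56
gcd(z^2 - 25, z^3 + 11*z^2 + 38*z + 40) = z + 5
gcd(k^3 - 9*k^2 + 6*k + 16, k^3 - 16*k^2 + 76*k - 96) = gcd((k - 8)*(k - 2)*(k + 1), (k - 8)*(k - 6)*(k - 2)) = k^2 - 10*k + 16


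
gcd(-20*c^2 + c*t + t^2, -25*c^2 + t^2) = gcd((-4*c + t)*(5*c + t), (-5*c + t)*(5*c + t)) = 5*c + t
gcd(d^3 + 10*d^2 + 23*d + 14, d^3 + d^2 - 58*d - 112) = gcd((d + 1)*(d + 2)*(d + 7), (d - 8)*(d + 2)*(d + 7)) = d^2 + 9*d + 14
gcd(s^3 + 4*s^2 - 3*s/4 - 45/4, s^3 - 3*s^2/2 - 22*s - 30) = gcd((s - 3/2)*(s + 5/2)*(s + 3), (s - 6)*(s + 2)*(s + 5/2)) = s + 5/2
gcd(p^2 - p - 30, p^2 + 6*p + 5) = p + 5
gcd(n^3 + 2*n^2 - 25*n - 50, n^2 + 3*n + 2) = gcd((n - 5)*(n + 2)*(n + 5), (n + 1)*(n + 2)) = n + 2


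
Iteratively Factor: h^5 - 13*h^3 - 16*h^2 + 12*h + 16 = (h + 2)*(h^4 - 2*h^3 - 9*h^2 + 2*h + 8) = (h - 1)*(h + 2)*(h^3 - h^2 - 10*h - 8) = (h - 1)*(h + 1)*(h + 2)*(h^2 - 2*h - 8) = (h - 4)*(h - 1)*(h + 1)*(h + 2)*(h + 2)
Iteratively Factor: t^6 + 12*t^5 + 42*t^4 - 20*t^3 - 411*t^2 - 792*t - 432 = (t + 1)*(t^5 + 11*t^4 + 31*t^3 - 51*t^2 - 360*t - 432) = (t - 3)*(t + 1)*(t^4 + 14*t^3 + 73*t^2 + 168*t + 144) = (t - 3)*(t + 1)*(t + 3)*(t^3 + 11*t^2 + 40*t + 48) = (t - 3)*(t + 1)*(t + 3)*(t + 4)*(t^2 + 7*t + 12) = (t - 3)*(t + 1)*(t + 3)^2*(t + 4)*(t + 4)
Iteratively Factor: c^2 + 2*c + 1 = (c + 1)*(c + 1)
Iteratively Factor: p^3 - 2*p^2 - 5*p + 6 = (p - 3)*(p^2 + p - 2) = (p - 3)*(p + 2)*(p - 1)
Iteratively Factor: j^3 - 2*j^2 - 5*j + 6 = (j + 2)*(j^2 - 4*j + 3) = (j - 1)*(j + 2)*(j - 3)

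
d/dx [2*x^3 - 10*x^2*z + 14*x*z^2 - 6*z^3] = 6*x^2 - 20*x*z + 14*z^2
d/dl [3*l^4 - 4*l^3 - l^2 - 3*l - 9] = 12*l^3 - 12*l^2 - 2*l - 3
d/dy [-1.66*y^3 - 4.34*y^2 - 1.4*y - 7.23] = -4.98*y^2 - 8.68*y - 1.4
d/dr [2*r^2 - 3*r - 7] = 4*r - 3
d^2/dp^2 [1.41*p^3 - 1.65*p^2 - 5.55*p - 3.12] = 8.46*p - 3.3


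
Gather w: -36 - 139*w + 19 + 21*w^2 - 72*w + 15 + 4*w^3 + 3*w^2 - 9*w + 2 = 4*w^3 + 24*w^2 - 220*w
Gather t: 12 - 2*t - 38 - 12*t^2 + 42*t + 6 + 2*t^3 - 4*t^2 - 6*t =2*t^3 - 16*t^2 + 34*t - 20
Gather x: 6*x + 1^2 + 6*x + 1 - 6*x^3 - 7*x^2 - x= -6*x^3 - 7*x^2 + 11*x + 2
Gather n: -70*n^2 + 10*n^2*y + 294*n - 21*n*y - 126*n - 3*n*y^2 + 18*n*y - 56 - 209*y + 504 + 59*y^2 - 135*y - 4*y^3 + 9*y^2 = n^2*(10*y - 70) + n*(-3*y^2 - 3*y + 168) - 4*y^3 + 68*y^2 - 344*y + 448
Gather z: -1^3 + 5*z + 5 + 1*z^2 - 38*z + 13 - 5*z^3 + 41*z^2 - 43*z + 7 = -5*z^3 + 42*z^2 - 76*z + 24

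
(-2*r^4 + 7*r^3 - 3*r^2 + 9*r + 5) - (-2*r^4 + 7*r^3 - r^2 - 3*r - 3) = -2*r^2 + 12*r + 8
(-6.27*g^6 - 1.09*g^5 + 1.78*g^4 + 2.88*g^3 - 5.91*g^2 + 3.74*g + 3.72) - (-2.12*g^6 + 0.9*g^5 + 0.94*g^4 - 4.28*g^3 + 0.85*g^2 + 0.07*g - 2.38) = -4.15*g^6 - 1.99*g^5 + 0.84*g^4 + 7.16*g^3 - 6.76*g^2 + 3.67*g + 6.1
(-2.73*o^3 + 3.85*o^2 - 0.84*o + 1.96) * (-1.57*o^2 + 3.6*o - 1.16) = 4.2861*o^5 - 15.8725*o^4 + 18.3456*o^3 - 10.5672*o^2 + 8.0304*o - 2.2736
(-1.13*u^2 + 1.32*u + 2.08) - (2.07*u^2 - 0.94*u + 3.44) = -3.2*u^2 + 2.26*u - 1.36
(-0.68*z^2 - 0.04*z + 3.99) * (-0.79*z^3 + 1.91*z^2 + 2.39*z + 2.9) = 0.5372*z^5 - 1.2672*z^4 - 4.8537*z^3 + 5.5533*z^2 + 9.4201*z + 11.571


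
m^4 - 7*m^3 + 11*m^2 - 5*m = m*(m - 5)*(m - 1)^2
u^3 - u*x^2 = u*(u - x)*(u + x)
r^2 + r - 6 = (r - 2)*(r + 3)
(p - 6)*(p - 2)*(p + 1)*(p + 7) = p^4 - 45*p^2 + 40*p + 84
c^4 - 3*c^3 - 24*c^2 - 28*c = c*(c - 7)*(c + 2)^2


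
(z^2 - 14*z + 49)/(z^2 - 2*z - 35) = (z - 7)/(z + 5)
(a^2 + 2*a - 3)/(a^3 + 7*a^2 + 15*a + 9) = (a - 1)/(a^2 + 4*a + 3)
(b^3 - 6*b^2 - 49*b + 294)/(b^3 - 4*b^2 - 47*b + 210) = (b - 7)/(b - 5)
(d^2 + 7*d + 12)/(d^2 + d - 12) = (d + 3)/(d - 3)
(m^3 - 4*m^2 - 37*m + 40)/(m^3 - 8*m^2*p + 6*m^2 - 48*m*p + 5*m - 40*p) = (-m^2 + 9*m - 8)/(-m^2 + 8*m*p - m + 8*p)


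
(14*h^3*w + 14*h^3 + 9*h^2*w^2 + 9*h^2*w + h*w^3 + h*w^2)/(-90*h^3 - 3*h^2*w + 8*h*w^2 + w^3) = h*(14*h^2*w + 14*h^2 + 9*h*w^2 + 9*h*w + w^3 + w^2)/(-90*h^3 - 3*h^2*w + 8*h*w^2 + w^3)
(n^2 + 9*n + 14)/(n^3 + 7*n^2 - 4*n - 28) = 1/(n - 2)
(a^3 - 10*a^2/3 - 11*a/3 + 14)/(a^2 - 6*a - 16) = (a^2 - 16*a/3 + 7)/(a - 8)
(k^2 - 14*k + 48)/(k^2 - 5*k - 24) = (k - 6)/(k + 3)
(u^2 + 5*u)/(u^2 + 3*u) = (u + 5)/(u + 3)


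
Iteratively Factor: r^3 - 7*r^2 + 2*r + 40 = (r - 4)*(r^2 - 3*r - 10) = (r - 4)*(r + 2)*(r - 5)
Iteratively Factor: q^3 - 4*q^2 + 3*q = (q - 1)*(q^2 - 3*q) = q*(q - 1)*(q - 3)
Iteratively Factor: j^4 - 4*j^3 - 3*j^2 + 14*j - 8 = (j + 2)*(j^3 - 6*j^2 + 9*j - 4) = (j - 4)*(j + 2)*(j^2 - 2*j + 1) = (j - 4)*(j - 1)*(j + 2)*(j - 1)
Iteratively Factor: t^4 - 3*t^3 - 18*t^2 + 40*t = (t - 5)*(t^3 + 2*t^2 - 8*t) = (t - 5)*(t + 4)*(t^2 - 2*t) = (t - 5)*(t - 2)*(t + 4)*(t)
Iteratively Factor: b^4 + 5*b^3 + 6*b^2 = (b + 3)*(b^3 + 2*b^2) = b*(b + 3)*(b^2 + 2*b) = b^2*(b + 3)*(b + 2)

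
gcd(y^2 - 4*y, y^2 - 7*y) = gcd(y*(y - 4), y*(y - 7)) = y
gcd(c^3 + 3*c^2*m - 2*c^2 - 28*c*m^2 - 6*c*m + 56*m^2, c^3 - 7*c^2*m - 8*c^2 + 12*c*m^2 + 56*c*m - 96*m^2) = c - 4*m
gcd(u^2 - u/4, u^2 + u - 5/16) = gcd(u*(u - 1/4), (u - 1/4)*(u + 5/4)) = u - 1/4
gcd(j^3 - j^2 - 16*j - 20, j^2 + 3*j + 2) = j + 2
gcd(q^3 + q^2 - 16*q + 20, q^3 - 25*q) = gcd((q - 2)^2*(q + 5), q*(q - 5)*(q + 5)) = q + 5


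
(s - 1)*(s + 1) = s^2 - 1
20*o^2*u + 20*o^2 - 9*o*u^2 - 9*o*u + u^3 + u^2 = (-5*o + u)*(-4*o + u)*(u + 1)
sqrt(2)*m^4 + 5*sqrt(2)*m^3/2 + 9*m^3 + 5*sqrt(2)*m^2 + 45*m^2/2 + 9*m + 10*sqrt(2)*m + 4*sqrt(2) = (m + 2)*(m + sqrt(2)/2)*(m + 4*sqrt(2))*(sqrt(2)*m + sqrt(2)/2)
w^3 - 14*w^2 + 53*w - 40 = (w - 8)*(w - 5)*(w - 1)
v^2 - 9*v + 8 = (v - 8)*(v - 1)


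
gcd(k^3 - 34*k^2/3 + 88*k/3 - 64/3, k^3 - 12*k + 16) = k - 2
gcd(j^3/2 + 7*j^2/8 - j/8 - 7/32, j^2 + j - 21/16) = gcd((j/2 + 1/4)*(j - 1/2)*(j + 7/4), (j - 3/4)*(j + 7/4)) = j + 7/4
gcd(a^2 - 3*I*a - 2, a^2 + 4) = a - 2*I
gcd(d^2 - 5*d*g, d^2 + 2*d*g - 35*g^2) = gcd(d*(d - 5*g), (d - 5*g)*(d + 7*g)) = d - 5*g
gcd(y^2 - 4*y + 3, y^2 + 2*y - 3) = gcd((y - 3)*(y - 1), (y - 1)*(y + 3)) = y - 1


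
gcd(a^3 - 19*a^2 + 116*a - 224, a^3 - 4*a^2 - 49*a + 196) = a^2 - 11*a + 28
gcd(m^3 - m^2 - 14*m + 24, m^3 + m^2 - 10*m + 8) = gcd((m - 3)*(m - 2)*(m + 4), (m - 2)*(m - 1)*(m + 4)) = m^2 + 2*m - 8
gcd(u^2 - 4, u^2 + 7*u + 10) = u + 2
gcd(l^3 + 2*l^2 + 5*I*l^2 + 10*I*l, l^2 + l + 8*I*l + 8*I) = 1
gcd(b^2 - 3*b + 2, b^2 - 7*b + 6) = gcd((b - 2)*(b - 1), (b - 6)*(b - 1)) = b - 1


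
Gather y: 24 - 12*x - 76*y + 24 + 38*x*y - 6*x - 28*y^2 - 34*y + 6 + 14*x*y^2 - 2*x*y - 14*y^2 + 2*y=-18*x + y^2*(14*x - 42) + y*(36*x - 108) + 54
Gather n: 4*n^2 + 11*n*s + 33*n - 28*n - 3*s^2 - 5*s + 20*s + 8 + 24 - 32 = 4*n^2 + n*(11*s + 5) - 3*s^2 + 15*s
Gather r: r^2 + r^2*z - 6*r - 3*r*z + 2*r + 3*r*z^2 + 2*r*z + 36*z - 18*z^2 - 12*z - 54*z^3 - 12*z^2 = r^2*(z + 1) + r*(3*z^2 - z - 4) - 54*z^3 - 30*z^2 + 24*z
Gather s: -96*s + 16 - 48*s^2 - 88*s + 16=-48*s^2 - 184*s + 32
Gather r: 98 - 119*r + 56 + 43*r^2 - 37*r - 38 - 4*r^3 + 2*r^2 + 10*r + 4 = -4*r^3 + 45*r^2 - 146*r + 120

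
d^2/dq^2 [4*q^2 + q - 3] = 8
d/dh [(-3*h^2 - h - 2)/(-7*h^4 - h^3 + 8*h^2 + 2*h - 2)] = 2*(-21*h^5 - 12*h^4 - 29*h^3 - 2*h^2 + 22*h + 3)/(49*h^8 + 14*h^7 - 111*h^6 - 44*h^5 + 88*h^4 + 36*h^3 - 28*h^2 - 8*h + 4)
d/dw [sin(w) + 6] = cos(w)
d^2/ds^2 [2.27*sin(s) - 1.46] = -2.27*sin(s)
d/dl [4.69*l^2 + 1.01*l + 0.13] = 9.38*l + 1.01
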